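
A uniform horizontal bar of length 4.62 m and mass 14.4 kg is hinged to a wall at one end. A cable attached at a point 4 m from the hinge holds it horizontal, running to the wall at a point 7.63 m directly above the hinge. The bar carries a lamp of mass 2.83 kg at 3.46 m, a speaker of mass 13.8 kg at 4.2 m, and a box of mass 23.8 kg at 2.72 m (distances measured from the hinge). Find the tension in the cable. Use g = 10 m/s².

Taking torques about the hinge:
Beam weight: 14.4 × 10 = 144 N down at 2.31 m → arm 2.31 m, τ = 144 × 2.31 = 332.6 N·m clockwise.
Lamp: 2.83 × 10 = 28.3 N down at 3.46 m → arm 3.46 m, τ = 28.3 × 3.46 = 97.92 N·m clockwise.
Speaker: 13.8 × 10 = 138 N down at 4.2 m → arm 4.2 m, τ = 138 × 4.2 = 579.6 N·m clockwise.
Box: 23.8 × 10 = 238 N down at 2.72 m → arm 2.72 m, τ = 238 × 2.72 = 647.4 N·m clockwise.
Total clockwise load moment = 1658 N·m.
The cable tension T acts at 4 m; only its component perpendicular to the bar, T sinθ, produces torque. sinθ = h/√(h²+d²) = 7.63/√(7.63²+4²) = 0.8857.
For rotational equilibrium, T × 4 × 0.8857 = 1658, so T = 1658 / 3.543 = 468 N.

T ≈ 468 N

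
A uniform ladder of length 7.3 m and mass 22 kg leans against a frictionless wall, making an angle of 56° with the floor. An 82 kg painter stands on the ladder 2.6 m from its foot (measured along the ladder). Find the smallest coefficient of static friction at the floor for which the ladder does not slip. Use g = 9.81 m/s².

μ_min ≈ 0.261

About the foot of the ladder:
Ladder weight 22×9.81 = 215.8 N acts at 3.65 m along the ladder; its horizontal arm is 3.65·cos56° = 2.041 m → τ = 440.4 N·m clockwise.
Painter: 82×9.81 = 804.4 N at 2.6 m → arm 1.454 m → τ = 1170 N·m clockwise.
Wall normal N acts horizontally at the top; its moment arm is the height L sinθ = 7.3·sin56° = 6.052 m, counterclockwise.
Setting net torque to zero: N × 6.052 = 1610 → N = 266 N.
ΣFx = 0 ⇒ f = N_wall = 266 N. ΣFy = 0 ⇒ N_floor = 1020 N.
μ_min = f / N_floor = 266 / 1020 = 0.261.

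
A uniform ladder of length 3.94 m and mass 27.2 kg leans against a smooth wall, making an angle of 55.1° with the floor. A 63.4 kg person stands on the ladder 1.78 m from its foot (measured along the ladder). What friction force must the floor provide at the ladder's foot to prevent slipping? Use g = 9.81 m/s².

f ≈ 289 N

Take moments about the foot of the ladder.
Ladder weight 27.2×9.81 = 266.8 N acts at 1.97 m along the ladder; its horizontal arm is 1.97·cos55.1° = 1.127 m → τ = 300.7 N·m clockwise.
Person: 63.4×9.81 = 622 N at 1.78 m → arm 1.018 m → τ = 633.2 N·m clockwise.
Wall normal N acts horizontally at the top; its moment arm is the height L sinθ = 3.94·sin55.1° = 3.231 m, counterclockwise.
Setting net torque to zero: N × 3.231 = 933.9 → N = 289 N.
ΣFx = 0: friction at the foot balances the wall's push, so f = N_wall = 289 N.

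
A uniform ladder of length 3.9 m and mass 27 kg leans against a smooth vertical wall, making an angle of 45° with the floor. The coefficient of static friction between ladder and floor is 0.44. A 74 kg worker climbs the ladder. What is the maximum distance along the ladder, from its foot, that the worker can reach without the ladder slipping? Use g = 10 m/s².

Taking torques about the foot of the ladder:
Ladder weight 27×10 = 270 N acts at 1.95 m along the ladder; its horizontal arm is 1.95·cos45° = 1.379 m → τ = 372.3 N·m clockwise.
Worker weight 74×10 = 740 N at distance d → arm d·cos45° → τ = 740·d·0.7071 clockwise.
Wall normal N at the top has arm L sinθ = 2.758 m counterclockwise, so Στ = 0 gives N·2.758 = 372.3 + 523.3·d.
ΣFy = 0 ⇒ N_floor = 1010 N, so the maximum friction is μ_s·N_floor = 0.44×1010 = 444.4 N. ΣFx = 0 ⇒ N_wall = f, so at the slipping point N = 444.4 N.
Substituting: 444.4×2.758 = 372.3 + 523.3·d ⇒ d = (1226 − 372.3) / 523.3 = 1.63 m.

d ≈ 1.63 m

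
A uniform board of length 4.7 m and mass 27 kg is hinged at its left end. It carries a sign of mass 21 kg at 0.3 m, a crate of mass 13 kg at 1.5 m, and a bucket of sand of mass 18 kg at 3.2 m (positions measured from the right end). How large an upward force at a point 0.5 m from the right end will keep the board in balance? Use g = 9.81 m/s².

Taking torques about the left end:
Beam weight: 27 × 9.81 = 264.9 N down at 2.35 m → arm 2.35 m, τ = 264.9 × 2.35 = 622.5 N·m clockwise.
Sign: 21 × 9.81 = 206 N down at 0.3 m → arm 4.4 m, τ = 206 × 4.4 = 906.4 N·m clockwise.
Crate: 13 × 9.81 = 127.5 N down at 1.5 m → arm 3.2 m, τ = 127.5 × 3.2 = 408 N·m clockwise.
Bucket of sand: 18 × 9.81 = 176.6 N down at 3.2 m → arm 1.5 m, τ = 176.6 × 1.5 = 264.9 N·m clockwise.
Net moment of the loads = 2202 N·m clockwise.
The upward force F acts at a point 0.5 m from the right end, arm 4.2 m, giving F × 4.2 counterclockwise.
Στ = 0 ⇒ F × 4.2 = 2202 ⇒ F = 2202 / 4.2 = 524 N.

F ≈ 524 N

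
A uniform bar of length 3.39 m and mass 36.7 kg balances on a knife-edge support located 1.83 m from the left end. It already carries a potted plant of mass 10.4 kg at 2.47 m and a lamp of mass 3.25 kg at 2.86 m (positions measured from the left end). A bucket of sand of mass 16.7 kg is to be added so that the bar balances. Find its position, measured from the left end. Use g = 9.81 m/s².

x ≈ 1.53 m from the left end

Take moments about the knife-edge support (at 1.83 m from the left end).
Beam weight: 36.7 × 9.81 = 360 N down at 1.695 m → arm 0.135 m, τ = 360 × 0.135 = 48.6 N·m counterclockwise.
Potted plant: 10.4 × 9.81 = 102 N down at 2.47 m → arm 0.64 m, τ = 102 × 0.64 = 65.28 N·m clockwise.
Lamp: 3.25 × 9.81 = 31.88 N down at 2.86 m → arm 1.03 m, τ = 31.88 × 1.03 = 32.84 N·m clockwise.
Net moment of existing loads = 49.52 N·m clockwise.
The bucket of sand weighs 16.7 × 9.81 = 163.8 N and must supply an equal counterclockwise moment, so its lever arm about the knife-edge support is 49.52 / 163.8 = 0.302 m.
That puts it at 1.83 − 0.302 = 1.53 m from the left end.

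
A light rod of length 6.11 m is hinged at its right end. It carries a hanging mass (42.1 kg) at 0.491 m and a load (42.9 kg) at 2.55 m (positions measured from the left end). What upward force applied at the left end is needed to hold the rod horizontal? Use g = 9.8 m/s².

Sum moments about the right end (the unknown pivot reaction has zero arm there).
Hanging mass: 42.1 × 9.8 = 412.6 N down at 0.491 m → arm 5.619 m, τ = 412.6 × 5.619 = 2318 N·m counterclockwise.
Load: 42.9 × 9.8 = 420.4 N down at 2.55 m → arm 3.56 m, τ = 420.4 × 3.56 = 1497 N·m counterclockwise.
Net moment of the loads = 3815 N·m counterclockwise.
The upward force F acts at the left end, arm 6.11 m, giving F × 6.11 clockwise.
Balancing moments: F × 6.11 = 3815, giving F = 3815 / 6.11 = 624 N.

F ≈ 624 N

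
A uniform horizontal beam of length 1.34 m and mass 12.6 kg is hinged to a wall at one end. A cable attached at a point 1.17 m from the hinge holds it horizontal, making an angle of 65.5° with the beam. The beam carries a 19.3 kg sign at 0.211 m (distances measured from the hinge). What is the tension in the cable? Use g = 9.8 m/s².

Taking torques about the hinge:
Beam weight: 12.6 × 9.8 = 123.5 N down at 0.67 m → arm 0.67 m, τ = 123.5 × 0.67 = 82.75 N·m clockwise.
Sign: 19.3 × 9.8 = 189.1 N down at 0.211 m → arm 0.211 m, τ = 189.1 × 0.211 = 39.9 N·m clockwise.
Total clockwise load moment = 122.7 N·m.
The cable tension T acts at 1.17 m; only its component perpendicular to the beam, T sinθ, produces torque. sin 65.5° = 0.91.
Balancing moments: T × 1.17 × 0.91 = 122.7, giving T = 122.7 / 1.065 = 115 N.

T ≈ 115 N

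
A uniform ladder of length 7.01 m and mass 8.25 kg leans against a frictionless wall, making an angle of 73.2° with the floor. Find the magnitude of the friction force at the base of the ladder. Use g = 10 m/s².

f ≈ 12.5 N

Take moments about the foot of the ladder.
Ladder weight 8.25×10 = 82.5 N acts at 3.505 m along the ladder; its horizontal arm is 3.505·cos73.2° = 1.013 m → τ = 83.57 N·m clockwise.
Wall normal N acts horizontally at the top; its moment arm is the height L sinθ = 7.01·sin73.2° = 6.711 m, counterclockwise.
Balancing moments: N × 6.711 = 83.57, giving N = 12.5 N.
ΣFx = 0: friction at the foot balances the wall's push, so f = N_wall = 12.5 N.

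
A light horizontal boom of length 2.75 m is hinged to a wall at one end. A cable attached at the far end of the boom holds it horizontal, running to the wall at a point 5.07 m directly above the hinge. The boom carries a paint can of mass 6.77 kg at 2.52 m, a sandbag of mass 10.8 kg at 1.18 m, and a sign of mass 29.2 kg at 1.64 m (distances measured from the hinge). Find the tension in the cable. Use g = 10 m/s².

T ≈ 321 N

About the hinge:
Paint can: 6.77 × 10 = 67.7 N down at 2.52 m → arm 2.52 m, τ = 67.7 × 2.52 = 170.6 N·m clockwise.
Sandbag: 10.8 × 10 = 108 N down at 1.18 m → arm 1.18 m, τ = 108 × 1.18 = 127.4 N·m clockwise.
Sign: 29.2 × 10 = 292 N down at 1.64 m → arm 1.64 m, τ = 292 × 1.64 = 478.9 N·m clockwise.
Total clockwise load moment = 776.9 N·m.
The cable tension T acts at 2.75 m; only its component perpendicular to the boom, T sinθ, produces torque. sinθ = h/√(h²+d²) = 5.07/√(5.07²+2.75²) = 0.879.
Setting net torque to zero: T × 2.75 × 0.879 = 776.9 → T = 776.9 / 2.417 = 321 N.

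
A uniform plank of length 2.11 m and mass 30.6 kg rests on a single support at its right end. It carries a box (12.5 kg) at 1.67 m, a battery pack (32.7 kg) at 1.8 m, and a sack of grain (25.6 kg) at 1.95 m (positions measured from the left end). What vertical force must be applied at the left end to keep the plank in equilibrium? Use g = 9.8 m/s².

F ≈ 242 N

Take moments about the right end.
Beam weight: 30.6 × 9.8 = 299.9 N down at 1.055 m → arm 1.055 m, τ = 299.9 × 1.055 = 316.4 N·m counterclockwise.
Box: 12.5 × 9.8 = 122.5 N down at 1.67 m → arm 0.44 m, τ = 122.5 × 0.44 = 53.9 N·m counterclockwise.
Battery pack: 32.7 × 9.8 = 320.5 N down at 1.8 m → arm 0.31 m, τ = 320.5 × 0.31 = 99.36 N·m counterclockwise.
Sack of grain: 25.6 × 9.8 = 250.9 N down at 1.95 m → arm 0.16 m, τ = 250.9 × 0.16 = 40.14 N·m counterclockwise.
Net moment of the loads = 509.8 N·m counterclockwise.
The upward force F acts at the left end, arm 2.11 m, giving F × 2.11 clockwise.
Balancing moments: F × 2.11 = 509.8, giving F = 509.8 / 2.11 = 242 N.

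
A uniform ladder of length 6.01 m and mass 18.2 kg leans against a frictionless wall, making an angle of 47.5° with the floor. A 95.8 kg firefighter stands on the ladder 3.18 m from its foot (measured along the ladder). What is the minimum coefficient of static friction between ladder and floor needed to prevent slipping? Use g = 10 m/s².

Taking torques about the foot of the ladder:
Ladder weight 18.2×10 = 182 N acts at 3.005 m along the ladder; its horizontal arm is 3.005·cos47.5° = 2.03 m → τ = 369.5 N·m clockwise.
Firefighter: 95.8×10 = 958 N at 3.18 m → arm 2.148 m → τ = 2058 N·m clockwise.
Wall normal N acts horizontally at the top; its moment arm is the height L sinθ = 6.01·sin47.5° = 4.431 m, counterclockwise.
For rotational equilibrium, N × 4.431 = 2428, so N = 548 N.
ΣFx = 0 ⇒ f = N_wall = 548 N. ΣFy = 0 ⇒ N_floor = 1140 N.
μ_min = f / N_floor = 548 / 1140 = 0.481.

μ_min ≈ 0.481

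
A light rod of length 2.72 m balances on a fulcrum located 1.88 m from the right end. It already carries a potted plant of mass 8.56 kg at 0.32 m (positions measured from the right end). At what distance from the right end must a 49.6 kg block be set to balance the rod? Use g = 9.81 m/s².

About the fulcrum (at 1.88 m from the right end):
Potted plant: 8.56 × 9.81 = 83.97 N down at 0.32 m → arm 1.56 m, τ = 83.97 × 1.56 = 131 N·m clockwise.
Net moment of existing loads = 131 N·m clockwise.
The block weighs 49.6 × 9.81 = 486.6 N and must supply an equal counterclockwise moment, so its lever arm about the fulcrum is 131 / 486.6 = 0.269 m.
That puts it at 1.88 + 0.269 = 2.15 m from the right end.

x ≈ 2.15 m from the right end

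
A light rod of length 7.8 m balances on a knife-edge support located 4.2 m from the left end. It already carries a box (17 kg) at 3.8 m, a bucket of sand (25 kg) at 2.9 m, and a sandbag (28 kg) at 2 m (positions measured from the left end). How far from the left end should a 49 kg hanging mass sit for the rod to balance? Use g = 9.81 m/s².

x ≈ 6.26 m from the left end

About the knife-edge support (at 4.2 m from the left end):
Box: 17 × 9.81 = 166.8 N down at 3.8 m → arm 0.4 m, τ = 166.8 × 0.4 = 66.72 N·m counterclockwise.
Bucket of sand: 25 × 9.81 = 245.2 N down at 2.9 m → arm 1.3 m, τ = 245.2 × 1.3 = 318.8 N·m counterclockwise.
Sandbag: 28 × 9.81 = 274.7 N down at 2 m → arm 2.2 m, τ = 274.7 × 2.2 = 604.3 N·m counterclockwise.
Net moment of existing loads = 989.8 N·m counterclockwise.
The hanging mass weighs 49 × 9.81 = 480.7 N and must supply an equal clockwise moment, so its lever arm about the knife-edge support is 989.8 / 480.7 = 2.06 m.
That puts it at 4.2 + 2.06 = 6.26 m from the left end.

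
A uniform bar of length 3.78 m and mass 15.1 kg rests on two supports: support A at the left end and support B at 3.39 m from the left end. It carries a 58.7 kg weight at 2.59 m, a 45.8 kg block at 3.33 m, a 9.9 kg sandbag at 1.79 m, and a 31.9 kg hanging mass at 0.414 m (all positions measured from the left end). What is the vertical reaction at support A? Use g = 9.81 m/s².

R_A ≈ 530 N

Sum moments about support B (its reaction then has zero moment arm).
Beam weight: 15.1 × 9.81 = 148.1 N down at 1.89 m → arm 1.5 m, τ = 148.1 × 1.5 = 222.1 N·m counterclockwise.
Weight: 58.7 × 9.81 = 575.8 N down at 2.59 m → arm 0.8 m, τ = 575.8 × 0.8 = 460.6 N·m counterclockwise.
Block: 45.8 × 9.81 = 449.3 N down at 3.33 m → arm 0.06 m, τ = 449.3 × 0.06 = 26.96 N·m counterclockwise.
Sandbag: 9.9 × 9.81 = 97.12 N down at 1.79 m → arm 1.6 m, τ = 97.12 × 1.6 = 155.4 N·m counterclockwise.
Hanging mass: 31.9 × 9.81 = 312.9 N down at 0.414 m → arm 2.976 m, τ = 312.9 × 2.976 = 931.2 N·m counterclockwise.
Net load moment about support B = 1796 N·m counterclockwise.
Reaction R at support A is upward at 0 m, arm 3.39 m → moment R × 3.39 clockwise.
Setting net torque to zero: R × 3.39 = 1796 → R = 530 N.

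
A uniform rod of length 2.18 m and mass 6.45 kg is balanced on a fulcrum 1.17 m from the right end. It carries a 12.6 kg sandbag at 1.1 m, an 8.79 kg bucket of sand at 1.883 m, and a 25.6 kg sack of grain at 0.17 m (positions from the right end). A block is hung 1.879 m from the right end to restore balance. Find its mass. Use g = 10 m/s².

About the fulcrum (at 1.17 m from the right end):
Beam weight: 6.45 × 10 = 64.5 N down at 1.09 m → arm 0.08 m, τ = 64.5 × 0.08 = 5.16 N·m clockwise.
Sandbag: 12.6 × 10 = 126 N down at 1.1 m → arm 0.07 m, τ = 126 × 0.07 = 8.82 N·m clockwise.
Bucket of sand: 8.79 × 10 = 87.9 N down at 1.883 m → arm 0.713 m, τ = 87.9 × 0.713 = 62.67 N·m counterclockwise.
Sack of grain: 25.6 × 10 = 256 N down at 0.17 m → arm 1 m, τ = 256 × 1 = 256 N·m clockwise.
Net moment of known loads = 207.3 N·m clockwise.
An unknown mass m at 1.879 m has arm 0.709 m; its moment is m·g·0.709 counterclockwise.
Στ = 0 ⇒ m × 10 × 0.709 = 207.3 ⇒ m = 207.3 / (10 × 0.709) = 29.2 kg.

m ≈ 29.2 kg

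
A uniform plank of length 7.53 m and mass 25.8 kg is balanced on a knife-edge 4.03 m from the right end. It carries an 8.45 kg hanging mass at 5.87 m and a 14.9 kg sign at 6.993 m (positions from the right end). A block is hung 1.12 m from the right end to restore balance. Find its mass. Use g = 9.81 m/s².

Sum moments about the knife-edge (at 4.03 m from the right end) (the support reaction has zero arm there).
Beam weight: 25.8 × 9.81 = 253.1 N down at 3.765 m → arm 0.265 m, τ = 253.1 × 0.265 = 67.07 N·m clockwise.
Hanging mass: 8.45 × 9.81 = 82.89 N down at 5.87 m → arm 1.84 m, τ = 82.89 × 1.84 = 152.5 N·m counterclockwise.
Sign: 14.9 × 9.81 = 146.2 N down at 6.993 m → arm 2.963 m, τ = 146.2 × 2.963 = 433.2 N·m counterclockwise.
Net moment of known loads = 518.6 N·m counterclockwise.
An unknown mass m at 1.12 m has arm 2.91 m; its moment is m·g·2.91 clockwise.
For rotational equilibrium, m × 9.81 × 2.91 = 518.6, so m = 518.6 / (9.81 × 2.91) = 18.2 kg.

m ≈ 18.2 kg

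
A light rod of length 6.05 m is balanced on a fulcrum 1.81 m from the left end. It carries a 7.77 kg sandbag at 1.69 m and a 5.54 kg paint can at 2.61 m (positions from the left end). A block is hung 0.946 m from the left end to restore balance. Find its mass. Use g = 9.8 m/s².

m ≈ 4.05 kg

About the fulcrum (at 1.81 m from the left end):
Sandbag: 7.77 × 9.8 = 76.15 N down at 1.69 m → arm 0.12 m, τ = 76.15 × 0.12 = 9.138 N·m counterclockwise.
Paint can: 5.54 × 9.8 = 54.29 N down at 2.61 m → arm 0.8 m, τ = 54.29 × 0.8 = 43.43 N·m clockwise.
Net moment of known loads = 34.29 N·m clockwise.
An unknown mass m at 0.946 m has arm 0.864 m; its moment is m·g·0.864 counterclockwise.
Στ = 0 ⇒ m × 9.8 × 0.864 = 34.29 ⇒ m = 34.29 / (9.8 × 0.864) = 4.05 kg.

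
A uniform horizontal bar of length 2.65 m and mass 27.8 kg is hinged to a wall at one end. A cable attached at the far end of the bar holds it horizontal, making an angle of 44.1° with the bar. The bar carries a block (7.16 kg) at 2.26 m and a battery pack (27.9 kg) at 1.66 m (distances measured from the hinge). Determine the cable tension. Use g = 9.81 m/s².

T ≈ 528 N

Taking torques about the hinge:
Beam weight: 27.8 × 9.81 = 272.7 N down at 1.325 m → arm 1.325 m, τ = 272.7 × 1.325 = 361.3 N·m clockwise.
Block: 7.16 × 9.81 = 70.24 N down at 2.26 m → arm 2.26 m, τ = 70.24 × 2.26 = 158.7 N·m clockwise.
Battery pack: 27.9 × 9.81 = 273.7 N down at 1.66 m → arm 1.66 m, τ = 273.7 × 1.66 = 454.3 N·m clockwise.
Total clockwise load moment = 974.3 N·m.
The cable tension T acts at 2.65 m; only its component perpendicular to the bar, T sinθ, produces torque. sin 44.1° = 0.6959.
For rotational equilibrium, T × 2.65 × 0.6959 = 974.3, so T = 974.3 / 1.844 = 528 N.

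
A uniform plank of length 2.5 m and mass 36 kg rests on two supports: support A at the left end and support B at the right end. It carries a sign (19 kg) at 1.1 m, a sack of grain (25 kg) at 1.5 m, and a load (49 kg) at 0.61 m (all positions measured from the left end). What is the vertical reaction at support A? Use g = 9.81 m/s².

R_A ≈ 742 N

Sum moments about support B (its reaction then has zero moment arm).
Beam weight: 36 × 9.81 = 353.2 N down at 1.25 m → arm 1.25 m, τ = 353.2 × 1.25 = 441.5 N·m counterclockwise.
Sign: 19 × 9.81 = 186.4 N down at 1.1 m → arm 1.4 m, τ = 186.4 × 1.4 = 261 N·m counterclockwise.
Sack of grain: 25 × 9.81 = 245.2 N down at 1.5 m → arm 1 m, τ = 245.2 × 1 = 245.2 N·m counterclockwise.
Load: 49 × 9.81 = 480.7 N down at 0.61 m → arm 1.89 m, τ = 480.7 × 1.89 = 908.5 N·m counterclockwise.
Net load moment about support B = 1856 N·m counterclockwise.
Reaction R at support A is upward at 0 m, arm 2.5 m → moment R × 2.5 clockwise.
Balancing moments: R × 2.5 = 1856, giving R = 742 N.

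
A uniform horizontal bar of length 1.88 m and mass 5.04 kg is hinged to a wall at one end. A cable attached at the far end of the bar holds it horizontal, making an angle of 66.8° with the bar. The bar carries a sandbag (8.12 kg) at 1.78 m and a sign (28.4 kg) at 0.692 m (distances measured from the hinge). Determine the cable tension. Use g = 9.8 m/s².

T ≈ 220 N

About the hinge:
Beam weight: 5.04 × 9.8 = 49.39 N down at 0.94 m → arm 0.94 m, τ = 49.39 × 0.94 = 46.43 N·m clockwise.
Sandbag: 8.12 × 9.8 = 79.58 N down at 1.78 m → arm 1.78 m, τ = 79.58 × 1.78 = 141.7 N·m clockwise.
Sign: 28.4 × 9.8 = 278.3 N down at 0.692 m → arm 0.692 m, τ = 278.3 × 0.692 = 192.6 N·m clockwise.
Total clockwise load moment = 380.7 N·m.
The cable tension T acts at 1.88 m; only its component perpendicular to the bar, T sinθ, produces torque. sin 66.8° = 0.9191.
Balancing moments: T × 1.88 × 0.9191 = 380.7, giving T = 380.7 / 1.728 = 220 N.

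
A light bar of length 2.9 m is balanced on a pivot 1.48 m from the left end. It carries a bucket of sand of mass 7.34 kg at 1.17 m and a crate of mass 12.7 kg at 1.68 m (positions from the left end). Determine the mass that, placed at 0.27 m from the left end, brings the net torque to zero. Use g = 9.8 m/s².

m ≈ 0.219 kg

About the pivot (at 1.48 m from the left end):
Bucket of sand: 7.34 × 9.8 = 71.93 N down at 1.17 m → arm 0.31 m, τ = 71.93 × 0.31 = 22.3 N·m counterclockwise.
Crate: 12.7 × 9.8 = 124.5 N down at 1.68 m → arm 0.2 m, τ = 124.5 × 0.2 = 24.9 N·m clockwise.
Net moment of known loads = 2.6 N·m clockwise.
An unknown mass m at 0.27 m has arm 1.21 m; its moment is m·g·1.21 counterclockwise.
Setting net torque to zero: m × 9.8 × 1.21 = 2.6 → m = 2.6 / (9.8 × 1.21) = 0.219 kg.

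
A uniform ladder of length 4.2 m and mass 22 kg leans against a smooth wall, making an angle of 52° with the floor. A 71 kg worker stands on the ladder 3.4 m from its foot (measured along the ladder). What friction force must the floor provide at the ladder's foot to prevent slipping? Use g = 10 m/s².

f ≈ 535 N

Sum moments about the foot of the ladder (the floor normal and friction both act there and drop out).
Ladder weight 22×10 = 220 N acts at 2.1 m along the ladder; its horizontal arm is 2.1·cos52° = 1.293 m → τ = 284.5 N·m clockwise.
Worker: 71×10 = 710 N at 3.4 m → arm 2.093 m → τ = 1486 N·m clockwise.
Wall normal N acts horizontally at the top; its moment arm is the height L sinθ = 4.2·sin52° = 3.31 m, counterclockwise.
For rotational equilibrium, N × 3.31 = 1770, so N = 535 N.
ΣFx = 0: friction at the foot balances the wall's push, so f = N_wall = 535 N.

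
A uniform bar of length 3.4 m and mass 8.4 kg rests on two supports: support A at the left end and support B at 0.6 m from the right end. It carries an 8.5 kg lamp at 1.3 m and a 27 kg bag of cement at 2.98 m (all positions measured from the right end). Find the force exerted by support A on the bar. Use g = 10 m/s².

R_A ≈ 284 N

Take moments about support B.
Beam weight: 8.4 × 10 = 84 N down at 1.7 m → arm 1.1 m, τ = 84 × 1.1 = 92.4 N·m counterclockwise.
Lamp: 8.5 × 10 = 85 N down at 1.3 m → arm 0.7 m, τ = 85 × 0.7 = 59.5 N·m counterclockwise.
Bag of cement: 27 × 10 = 270 N down at 2.98 m → arm 2.38 m, τ = 270 × 2.38 = 642.6 N·m counterclockwise.
Net load moment about support B = 794.5 N·m counterclockwise.
Reaction R at support A is upward at 3.4 m, arm 2.8 m → moment R × 2.8 clockwise.
For rotational equilibrium, R × 2.8 = 794.5, so R = 284 N.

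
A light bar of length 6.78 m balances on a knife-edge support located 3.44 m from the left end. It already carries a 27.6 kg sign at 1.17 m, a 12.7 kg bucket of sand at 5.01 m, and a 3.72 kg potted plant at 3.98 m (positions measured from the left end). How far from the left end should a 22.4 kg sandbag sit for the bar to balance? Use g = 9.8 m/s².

x ≈ 5.26 m from the left end

Taking torques about the knife-edge support (at 3.44 m from the left end):
Sign: 27.6 × 9.8 = 270.5 N down at 1.17 m → arm 2.27 m, τ = 270.5 × 2.27 = 614 N·m counterclockwise.
Bucket of sand: 12.7 × 9.8 = 124.5 N down at 5.01 m → arm 1.57 m, τ = 124.5 × 1.57 = 195.5 N·m clockwise.
Potted plant: 3.72 × 9.8 = 36.46 N down at 3.98 m → arm 0.54 m, τ = 36.46 × 0.54 = 19.69 N·m clockwise.
Net moment of existing loads = 398.8 N·m counterclockwise.
The sandbag weighs 22.4 × 9.8 = 219.5 N and must supply an equal clockwise moment, so its lever arm about the knife-edge support is 398.8 / 219.5 = 1.82 m.
That puts it at 3.44 + 1.82 = 5.26 m from the left end.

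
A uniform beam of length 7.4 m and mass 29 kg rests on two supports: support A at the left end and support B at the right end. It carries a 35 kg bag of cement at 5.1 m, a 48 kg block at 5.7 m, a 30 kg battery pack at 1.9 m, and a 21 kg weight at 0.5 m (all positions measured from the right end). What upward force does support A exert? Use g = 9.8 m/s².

Sum moments about support B (its reaction then has zero moment arm).
Beam weight: 29 × 9.8 = 284.2 N down at 3.7 m → arm 3.7 m, τ = 284.2 × 3.7 = 1052 N·m counterclockwise.
Bag of cement: 35 × 9.8 = 343 N down at 5.1 m → arm 5.1 m, τ = 343 × 5.1 = 1749 N·m counterclockwise.
Block: 48 × 9.8 = 470.4 N down at 5.7 m → arm 5.7 m, τ = 470.4 × 5.7 = 2681 N·m counterclockwise.
Battery pack: 30 × 9.8 = 294 N down at 1.9 m → arm 1.9 m, τ = 294 × 1.9 = 558.6 N·m counterclockwise.
Weight: 21 × 9.8 = 205.8 N down at 0.5 m → arm 0.5 m, τ = 205.8 × 0.5 = 102.9 N·m counterclockwise.
Net load moment about support B = 6144 N·m counterclockwise.
Reaction R at support A is upward at 7.4 m, arm 7.4 m → moment R × 7.4 clockwise.
Στ = 0 ⇒ R × 7.4 = 6144 ⇒ R = 830 N.

R_A ≈ 830 N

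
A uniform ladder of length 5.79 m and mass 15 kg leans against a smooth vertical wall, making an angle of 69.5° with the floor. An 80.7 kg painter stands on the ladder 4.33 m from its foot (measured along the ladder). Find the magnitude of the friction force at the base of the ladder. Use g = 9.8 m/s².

Choose the foot of the ladder as the axis so the floor normal and friction both act there and drop out.
Ladder weight 15×9.8 = 147 N acts at 2.895 m along the ladder; its horizontal arm is 2.895·cos69.5° = 1.014 m → τ = 149.1 N·m clockwise.
Painter: 80.7×9.8 = 790.9 N at 4.33 m → arm 1.516 m → τ = 1199 N·m clockwise.
Wall normal N acts horizontally at the top; its moment arm is the height L sinθ = 5.79·sin69.5° = 5.423 m, counterclockwise.
Balancing moments: N × 5.423 = 1348, giving N = 249 N.
ΣFx = 0: friction at the foot balances the wall's push, so f = N_wall = 249 N.

f ≈ 249 N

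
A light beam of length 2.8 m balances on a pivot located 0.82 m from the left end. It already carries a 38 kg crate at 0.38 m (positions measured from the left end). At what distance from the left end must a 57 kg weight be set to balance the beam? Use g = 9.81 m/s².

Sum moments about the pivot (at 0.82 m from the left end) (the support reaction has zero arm there).
Crate: 38 × 9.81 = 372.8 N down at 0.38 m → arm 0.44 m, τ = 372.8 × 0.44 = 164 N·m counterclockwise.
Net moment of existing loads = 164 N·m counterclockwise.
The weight weighs 57 × 9.81 = 559.2 N and must supply an equal clockwise moment, so its lever arm about the pivot is 164 / 559.2 = 0.293 m.
That puts it at 0.82 + 0.293 = 1.11 m from the left end.

x ≈ 1.11 m from the left end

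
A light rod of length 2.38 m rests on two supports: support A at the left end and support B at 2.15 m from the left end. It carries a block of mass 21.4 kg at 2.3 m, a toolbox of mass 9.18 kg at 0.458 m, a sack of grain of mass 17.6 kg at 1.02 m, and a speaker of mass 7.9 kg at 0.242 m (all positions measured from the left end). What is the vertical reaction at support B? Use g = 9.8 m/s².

R_B ≈ 334 N

About support A:
Block: 21.4 × 9.8 = 209.7 N down at 2.3 m → arm 2.3 m, τ = 209.7 × 2.3 = 482.3 N·m clockwise.
Toolbox: 9.18 × 9.8 = 89.96 N down at 0.458 m → arm 0.458 m, τ = 89.96 × 0.458 = 41.2 N·m clockwise.
Sack of grain: 17.6 × 9.8 = 172.5 N down at 1.02 m → arm 1.02 m, τ = 172.5 × 1.02 = 176 N·m clockwise.
Speaker: 7.9 × 9.8 = 77.42 N down at 0.242 m → arm 0.242 m, τ = 77.42 × 0.242 = 18.74 N·m clockwise.
Net load moment about support A = 718.2 N·m clockwise.
Reaction R at support B is upward at 2.15 m, arm 2.15 m → moment R × 2.15 counterclockwise.
Στ = 0 ⇒ R × 2.15 = 718.2 ⇒ R = 334 N.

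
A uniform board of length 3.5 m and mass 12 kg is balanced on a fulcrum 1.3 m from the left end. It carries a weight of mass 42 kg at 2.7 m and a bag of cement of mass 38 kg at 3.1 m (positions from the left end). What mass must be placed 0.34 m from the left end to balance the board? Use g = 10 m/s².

Take moments about the fulcrum (at 1.3 m from the left end).
Beam weight: 12 × 10 = 120 N down at 1.75 m → arm 0.45 m, τ = 120 × 0.45 = 54 N·m clockwise.
Weight: 42 × 10 = 420 N down at 2.7 m → arm 1.4 m, τ = 420 × 1.4 = 588 N·m clockwise.
Bag of cement: 38 × 10 = 380 N down at 3.1 m → arm 1.8 m, τ = 380 × 1.8 = 684 N·m clockwise.
Net moment of known loads = 1326 N·m clockwise.
An unknown mass m at 0.34 m has arm 0.96 m; its moment is m·g·0.96 counterclockwise.
Balancing moments: m × 10 × 0.96 = 1326, giving m = 1326 / (10 × 0.96) = 138 kg.

m ≈ 138 kg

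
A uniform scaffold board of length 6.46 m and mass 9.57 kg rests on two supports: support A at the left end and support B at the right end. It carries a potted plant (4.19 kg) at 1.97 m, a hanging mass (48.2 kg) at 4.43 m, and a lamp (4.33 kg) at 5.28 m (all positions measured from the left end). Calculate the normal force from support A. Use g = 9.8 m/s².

Choose support B as the axis so its reaction then has zero moment arm.
Beam weight: 9.57 × 9.8 = 93.79 N down at 3.23 m → arm 3.23 m, τ = 93.79 × 3.23 = 302.9 N·m counterclockwise.
Potted plant: 4.19 × 9.8 = 41.06 N down at 1.97 m → arm 4.49 m, τ = 41.06 × 4.49 = 184.4 N·m counterclockwise.
Hanging mass: 48.2 × 9.8 = 472.4 N down at 4.43 m → arm 2.03 m, τ = 472.4 × 2.03 = 959 N·m counterclockwise.
Lamp: 4.33 × 9.8 = 42.43 N down at 5.28 m → arm 1.18 m, τ = 42.43 × 1.18 = 50.07 N·m counterclockwise.
Net load moment about support B = 1496 N·m counterclockwise.
Reaction R at support A is upward at 0 m, arm 6.46 m → moment R × 6.46 clockwise.
Balancing moments: R × 6.46 = 1496, giving R = 232 N.

R_A ≈ 232 N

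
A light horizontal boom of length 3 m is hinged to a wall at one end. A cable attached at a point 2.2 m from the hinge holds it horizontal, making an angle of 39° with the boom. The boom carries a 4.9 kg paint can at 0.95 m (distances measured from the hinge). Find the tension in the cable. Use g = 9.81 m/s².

T ≈ 33 N

Taking torques about the hinge:
Paint can: 4.9 × 9.81 = 48.07 N down at 0.95 m → arm 0.95 m, τ = 48.07 × 0.95 = 45.67 N·m clockwise.
Total clockwise load moment = 45.67 N·m.
The cable tension T acts at 2.2 m; only its component perpendicular to the boom, T sinθ, produces torque. sin 39° = 0.6293.
For rotational equilibrium, T × 2.2 × 0.6293 = 45.67, so T = 45.67 / 1.384 = 33 N.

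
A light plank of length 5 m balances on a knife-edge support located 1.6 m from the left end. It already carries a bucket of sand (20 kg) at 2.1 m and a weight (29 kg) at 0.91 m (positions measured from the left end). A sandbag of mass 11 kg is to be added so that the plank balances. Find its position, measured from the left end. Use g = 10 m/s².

Take moments about the knife-edge support (at 1.6 m from the left end).
Bucket of sand: 20 × 10 = 200 N down at 2.1 m → arm 0.5 m, τ = 200 × 0.5 = 100 N·m clockwise.
Weight: 29 × 10 = 290 N down at 0.91 m → arm 0.69 m, τ = 290 × 0.69 = 200.1 N·m counterclockwise.
Net moment of existing loads = 100.1 N·m counterclockwise.
The sandbag weighs 11 × 10 = 110 N and must supply an equal clockwise moment, so its lever arm about the knife-edge support is 100.1 / 110 = 0.91 m.
That puts it at 1.6 + 0.91 = 2.51 m from the left end.

x ≈ 2.51 m from the left end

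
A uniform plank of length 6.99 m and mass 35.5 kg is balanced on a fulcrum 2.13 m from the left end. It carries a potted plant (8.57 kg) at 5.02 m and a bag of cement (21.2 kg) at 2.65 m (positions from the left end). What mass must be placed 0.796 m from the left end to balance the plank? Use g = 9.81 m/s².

Sum moments about the fulcrum (at 2.13 m from the left end) (the support reaction has zero arm there).
Beam weight: 35.5 × 9.81 = 348.3 N down at 3.495 m → arm 1.365 m, τ = 348.3 × 1.365 = 475.4 N·m clockwise.
Potted plant: 8.57 × 9.81 = 84.07 N down at 5.02 m → arm 2.89 m, τ = 84.07 × 2.89 = 243 N·m clockwise.
Bag of cement: 21.2 × 9.81 = 208 N down at 2.65 m → arm 0.52 m, τ = 208 × 0.52 = 108.2 N·m clockwise.
Net moment of known loads = 826.6 N·m clockwise.
An unknown mass m at 0.796 m has arm 1.334 m; its moment is m·g·1.334 counterclockwise.
For rotational equilibrium, m × 9.81 × 1.334 = 826.6, so m = 826.6 / (9.81 × 1.334) = 63.2 kg.

m ≈ 63.2 kg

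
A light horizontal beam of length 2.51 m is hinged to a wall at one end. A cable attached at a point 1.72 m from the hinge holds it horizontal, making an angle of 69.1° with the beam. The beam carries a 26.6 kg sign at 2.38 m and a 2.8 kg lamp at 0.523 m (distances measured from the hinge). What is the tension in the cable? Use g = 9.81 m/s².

T ≈ 395 N

Taking torques about the hinge:
Sign: 26.6 × 9.81 = 260.9 N down at 2.38 m → arm 2.38 m, τ = 260.9 × 2.38 = 620.9 N·m clockwise.
Lamp: 2.8 × 9.81 = 27.47 N down at 0.523 m → arm 0.523 m, τ = 27.47 × 0.523 = 14.37 N·m clockwise.
Total clockwise load moment = 635.3 N·m.
The cable tension T acts at 1.72 m; only its component perpendicular to the beam, T sinθ, produces torque. sin 69.1° = 0.9342.
Balancing moments: T × 1.72 × 0.9342 = 635.3, giving T = 635.3 / 1.607 = 395 N.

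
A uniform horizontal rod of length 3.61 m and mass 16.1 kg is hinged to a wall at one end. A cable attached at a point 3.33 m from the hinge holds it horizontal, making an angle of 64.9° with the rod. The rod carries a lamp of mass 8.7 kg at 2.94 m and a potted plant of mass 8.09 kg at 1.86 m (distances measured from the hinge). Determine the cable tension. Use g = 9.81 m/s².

About the hinge:
Beam weight: 16.1 × 9.81 = 157.9 N down at 1.805 m → arm 1.805 m, τ = 157.9 × 1.805 = 285 N·m clockwise.
Lamp: 8.7 × 9.81 = 85.35 N down at 2.94 m → arm 2.94 m, τ = 85.35 × 2.94 = 250.9 N·m clockwise.
Potted plant: 8.09 × 9.81 = 79.36 N down at 1.86 m → arm 1.86 m, τ = 79.36 × 1.86 = 147.6 N·m clockwise.
Total clockwise load moment = 683.5 N·m.
The cable tension T acts at 3.33 m; only its component perpendicular to the rod, T sinθ, produces torque. sin 64.9° = 0.9056.
Balancing moments: T × 3.33 × 0.9056 = 683.5, giving T = 683.5 / 3.016 = 227 N.

T ≈ 227 N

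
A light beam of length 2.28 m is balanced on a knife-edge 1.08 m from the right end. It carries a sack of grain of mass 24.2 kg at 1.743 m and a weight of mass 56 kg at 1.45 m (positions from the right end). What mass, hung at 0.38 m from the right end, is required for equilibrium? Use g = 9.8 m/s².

m ≈ 52.5 kg

Choose the knife-edge (at 1.08 m from the right end) as the axis so the support reaction has zero arm there.
Sack of grain: 24.2 × 9.8 = 237.2 N down at 1.743 m → arm 0.663 m, τ = 237.2 × 0.663 = 157.3 N·m counterclockwise.
Weight: 56 × 9.8 = 548.8 N down at 1.45 m → arm 0.37 m, τ = 548.8 × 0.37 = 203.1 N·m counterclockwise.
Net moment of known loads = 360.4 N·m counterclockwise.
An unknown mass m at 0.38 m has arm 0.7 m; its moment is m·g·0.7 clockwise.
Στ = 0 ⇒ m × 9.8 × 0.7 = 360.4 ⇒ m = 360.4 / (9.8 × 0.7) = 52.5 kg.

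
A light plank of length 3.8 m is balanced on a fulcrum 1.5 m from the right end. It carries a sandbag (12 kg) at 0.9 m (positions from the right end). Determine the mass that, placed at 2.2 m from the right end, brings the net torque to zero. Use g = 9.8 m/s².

m ≈ 10.3 kg

About the fulcrum (at 1.5 m from the right end):
Sandbag: 12 × 9.8 = 117.6 N down at 0.9 m → arm 0.6 m, τ = 117.6 × 0.6 = 70.56 N·m clockwise.
Net moment of known loads = 70.56 N·m clockwise.
An unknown mass m at 2.2 m has arm 0.7 m; its moment is m·g·0.7 counterclockwise.
Στ = 0 ⇒ m × 9.8 × 0.7 = 70.56 ⇒ m = 70.56 / (9.8 × 0.7) = 10.3 kg.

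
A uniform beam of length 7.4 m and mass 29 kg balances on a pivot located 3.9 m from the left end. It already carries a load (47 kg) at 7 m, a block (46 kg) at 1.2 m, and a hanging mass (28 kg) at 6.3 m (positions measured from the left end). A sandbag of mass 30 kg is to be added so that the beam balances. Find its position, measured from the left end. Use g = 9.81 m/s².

Choose the pivot (at 3.9 m from the left end) as the axis so the support reaction has zero arm there.
Beam weight: 29 × 9.81 = 284.5 N down at 3.7 m → arm 0.2 m, τ = 284.5 × 0.2 = 56.9 N·m counterclockwise.
Load: 47 × 9.81 = 461.1 N down at 7 m → arm 3.1 m, τ = 461.1 × 3.1 = 1429 N·m clockwise.
Block: 46 × 9.81 = 451.3 N down at 1.2 m → arm 2.7 m, τ = 451.3 × 2.7 = 1219 N·m counterclockwise.
Hanging mass: 28 × 9.81 = 274.7 N down at 6.3 m → arm 2.4 m, τ = 274.7 × 2.4 = 659.3 N·m clockwise.
Net moment of existing loads = 812.4 N·m clockwise.
The sandbag weighs 30 × 9.81 = 294.3 N and must supply an equal counterclockwise moment, so its lever arm about the pivot is 812.4 / 294.3 = 2.76 m.
That puts it at 3.9 − 2.76 = 1.14 m from the left end.

x ≈ 1.14 m from the left end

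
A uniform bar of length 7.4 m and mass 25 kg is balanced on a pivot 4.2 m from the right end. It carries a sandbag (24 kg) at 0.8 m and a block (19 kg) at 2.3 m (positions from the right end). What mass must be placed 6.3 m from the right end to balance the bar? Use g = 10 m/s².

Sum moments about the pivot (at 4.2 m from the right end) (the support reaction has zero arm there).
Beam weight: 25 × 10 = 250 N down at 3.7 m → arm 0.5 m, τ = 250 × 0.5 = 125 N·m clockwise.
Sandbag: 24 × 10 = 240 N down at 0.8 m → arm 3.4 m, τ = 240 × 3.4 = 816 N·m clockwise.
Block: 19 × 10 = 190 N down at 2.3 m → arm 1.9 m, τ = 190 × 1.9 = 361 N·m clockwise.
Net moment of known loads = 1302 N·m clockwise.
An unknown mass m at 6.3 m has arm 2.1 m; its moment is m·g·2.1 counterclockwise.
Στ = 0 ⇒ m × 10 × 2.1 = 1302 ⇒ m = 1302 / (10 × 2.1) = 62 kg.

m ≈ 62 kg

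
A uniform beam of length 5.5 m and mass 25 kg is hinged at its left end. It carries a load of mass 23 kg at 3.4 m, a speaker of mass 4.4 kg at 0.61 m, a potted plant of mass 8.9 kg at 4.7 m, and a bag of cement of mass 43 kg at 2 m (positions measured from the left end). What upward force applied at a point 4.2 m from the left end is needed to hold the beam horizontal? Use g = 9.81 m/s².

F ≈ 648 N

Sum moments about the left end (the unknown pivot reaction has zero arm there).
Beam weight: 25 × 9.81 = 245.2 N down at 2.75 m → arm 2.75 m, τ = 245.2 × 2.75 = 674.3 N·m clockwise.
Load: 23 × 9.81 = 225.6 N down at 3.4 m → arm 3.4 m, τ = 225.6 × 3.4 = 767 N·m clockwise.
Speaker: 4.4 × 9.81 = 43.16 N down at 0.61 m → arm 0.61 m, τ = 43.16 × 0.61 = 26.33 N·m clockwise.
Potted plant: 8.9 × 9.81 = 87.31 N down at 4.7 m → arm 4.7 m, τ = 87.31 × 4.7 = 410.4 N·m clockwise.
Bag of cement: 43 × 9.81 = 421.8 N down at 2 m → arm 2 m, τ = 421.8 × 2 = 843.6 N·m clockwise.
Net moment of the loads = 2722 N·m clockwise.
The upward force F acts at a point 4.2 m from the left end, arm 4.2 m, giving F × 4.2 counterclockwise.
For rotational equilibrium, F × 4.2 = 2722, so F = 2722 / 4.2 = 648 N.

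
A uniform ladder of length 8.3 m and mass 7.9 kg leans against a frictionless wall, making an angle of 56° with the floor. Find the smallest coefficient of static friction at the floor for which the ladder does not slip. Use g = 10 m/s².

Sum moments about the foot of the ladder (the floor normal and friction both act there and drop out).
Ladder weight 7.9×10 = 79 N acts at 4.15 m along the ladder; its horizontal arm is 4.15·cos56° = 2.321 m → τ = 183.4 N·m clockwise.
Wall normal N acts horizontally at the top; its moment arm is the height L sinθ = 8.3·sin56° = 6.881 m, counterclockwise.
For rotational equilibrium, N × 6.881 = 183.4, so N = 26.65 N.
ΣFx = 0 ⇒ f = N_wall = 26.65 N. ΣFy = 0 ⇒ N_floor = 79 N.
μ_min = f / N_floor = 26.65 / 79 = 0.337.

μ_min ≈ 0.337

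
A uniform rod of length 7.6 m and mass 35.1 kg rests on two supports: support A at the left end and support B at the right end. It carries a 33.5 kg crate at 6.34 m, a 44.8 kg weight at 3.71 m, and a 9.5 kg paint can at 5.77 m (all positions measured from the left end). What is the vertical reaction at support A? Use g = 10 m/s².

Choose support B as the axis so its reaction then has zero moment arm.
Beam weight: 35.1 × 10 = 351 N down at 3.8 m → arm 3.8 m, τ = 351 × 3.8 = 1334 N·m counterclockwise.
Crate: 33.5 × 10 = 335 N down at 6.34 m → arm 1.26 m, τ = 335 × 1.26 = 422.1 N·m counterclockwise.
Weight: 44.8 × 10 = 448 N down at 3.71 m → arm 3.89 m, τ = 448 × 3.89 = 1743 N·m counterclockwise.
Paint can: 9.5 × 10 = 95 N down at 5.77 m → arm 1.83 m, τ = 95 × 1.83 = 173.8 N·m counterclockwise.
Net load moment about support B = 3673 N·m counterclockwise.
Reaction R at support A is upward at 0 m, arm 7.6 m → moment R × 7.6 clockwise.
For rotational equilibrium, R × 7.6 = 3673, so R = 483 N.

R_A ≈ 483 N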